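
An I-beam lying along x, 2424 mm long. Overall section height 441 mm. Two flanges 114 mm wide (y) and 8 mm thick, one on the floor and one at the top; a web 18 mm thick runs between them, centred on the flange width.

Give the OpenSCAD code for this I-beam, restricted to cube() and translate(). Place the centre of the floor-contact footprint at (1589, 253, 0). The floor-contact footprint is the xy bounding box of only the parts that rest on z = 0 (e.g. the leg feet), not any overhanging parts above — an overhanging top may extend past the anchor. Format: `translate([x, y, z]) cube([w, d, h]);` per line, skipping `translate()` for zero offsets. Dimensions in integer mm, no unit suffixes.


translate([377, 196, 0]) cube([2424, 114, 8]);
translate([377, 244, 8]) cube([2424, 18, 425]);
translate([377, 196, 433]) cube([2424, 114, 8]);


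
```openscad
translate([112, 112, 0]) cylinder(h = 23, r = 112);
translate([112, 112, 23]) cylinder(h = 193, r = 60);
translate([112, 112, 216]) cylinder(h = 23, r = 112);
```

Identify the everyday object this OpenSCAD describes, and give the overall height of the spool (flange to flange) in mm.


A spool. The overall height is 239 mm.

Three coaxial cylinders, large–small–large — a spool. Two 23 mm flanges and a 193 mm core give 23 + 193 + 23 = 239 mm.


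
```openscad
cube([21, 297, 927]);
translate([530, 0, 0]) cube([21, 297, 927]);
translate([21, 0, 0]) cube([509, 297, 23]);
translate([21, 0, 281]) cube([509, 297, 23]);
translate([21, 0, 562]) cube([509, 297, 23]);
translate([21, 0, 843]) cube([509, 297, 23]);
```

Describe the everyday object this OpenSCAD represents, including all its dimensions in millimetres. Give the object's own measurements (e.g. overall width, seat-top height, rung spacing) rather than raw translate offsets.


An open bookshelf. Two side panels, each 21 mm thick, 297 mm deep and 927 mm tall, stand 551 mm apart (outside-to-outside). Between them sit 4 shelves, each 23 mm thick and 297 mm deep, spanning the full gap between the sides. The bottom shelf rests on the floor (its underside at z = 0) and the clear gap between one shelf's top and the next shelf's underside is 258 mm.


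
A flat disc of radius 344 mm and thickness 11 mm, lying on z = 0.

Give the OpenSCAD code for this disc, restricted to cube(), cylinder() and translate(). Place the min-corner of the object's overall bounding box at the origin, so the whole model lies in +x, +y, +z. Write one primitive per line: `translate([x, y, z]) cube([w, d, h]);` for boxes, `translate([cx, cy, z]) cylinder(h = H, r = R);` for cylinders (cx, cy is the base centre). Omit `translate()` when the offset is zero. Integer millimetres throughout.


translate([344, 344, 0]) cylinder(h = 11, r = 344);


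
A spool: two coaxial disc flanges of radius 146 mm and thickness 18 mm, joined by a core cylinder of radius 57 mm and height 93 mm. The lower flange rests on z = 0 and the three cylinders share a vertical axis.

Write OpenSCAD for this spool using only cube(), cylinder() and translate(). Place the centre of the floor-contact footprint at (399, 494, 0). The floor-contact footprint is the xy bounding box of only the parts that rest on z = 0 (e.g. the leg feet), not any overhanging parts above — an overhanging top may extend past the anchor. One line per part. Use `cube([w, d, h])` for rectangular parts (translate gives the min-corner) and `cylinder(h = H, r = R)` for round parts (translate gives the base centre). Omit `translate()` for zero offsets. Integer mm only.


translate([399, 494, 0]) cylinder(h = 18, r = 146);
translate([399, 494, 18]) cylinder(h = 93, r = 57);
translate([399, 494, 111]) cylinder(h = 18, r = 146);


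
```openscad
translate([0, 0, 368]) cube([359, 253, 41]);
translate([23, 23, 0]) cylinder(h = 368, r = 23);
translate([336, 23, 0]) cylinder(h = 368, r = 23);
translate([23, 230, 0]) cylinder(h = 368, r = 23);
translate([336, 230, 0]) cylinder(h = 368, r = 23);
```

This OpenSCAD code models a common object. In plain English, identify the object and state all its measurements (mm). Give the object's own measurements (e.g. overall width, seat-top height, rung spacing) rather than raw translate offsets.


A four-legged stool. The seat is a 359×253×41 mm slab whose top surface is at z = 409 mm; four round legs, each 46 mm in diameter, run from the floor (z = 0) to the underside of the seat, each leg's axis is inset half a diameter from the nearest pair of seat edges (so the leg's bounding box is flush with the corner).


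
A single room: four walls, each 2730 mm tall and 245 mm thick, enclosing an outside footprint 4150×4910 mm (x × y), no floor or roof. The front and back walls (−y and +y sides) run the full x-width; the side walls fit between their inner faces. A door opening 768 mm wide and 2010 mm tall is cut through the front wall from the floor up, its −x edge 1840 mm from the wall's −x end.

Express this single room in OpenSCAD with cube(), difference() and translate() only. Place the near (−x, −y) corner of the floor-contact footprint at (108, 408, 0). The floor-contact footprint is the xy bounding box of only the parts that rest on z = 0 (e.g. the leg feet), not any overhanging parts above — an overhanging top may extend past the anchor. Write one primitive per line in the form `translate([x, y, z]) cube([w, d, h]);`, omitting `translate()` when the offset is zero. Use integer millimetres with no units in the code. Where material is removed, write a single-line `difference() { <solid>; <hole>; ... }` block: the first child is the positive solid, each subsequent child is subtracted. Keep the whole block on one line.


difference() { translate([108, 408, 0]) cube([4150, 245, 2730]); translate([1948, 408, 0]) cube([768, 245, 2010]); }
translate([108, 5073, 0]) cube([4150, 245, 2730]);
translate([108, 653, 0]) cube([245, 4420, 2730]);
translate([4013, 653, 0]) cube([245, 4420, 2730]);


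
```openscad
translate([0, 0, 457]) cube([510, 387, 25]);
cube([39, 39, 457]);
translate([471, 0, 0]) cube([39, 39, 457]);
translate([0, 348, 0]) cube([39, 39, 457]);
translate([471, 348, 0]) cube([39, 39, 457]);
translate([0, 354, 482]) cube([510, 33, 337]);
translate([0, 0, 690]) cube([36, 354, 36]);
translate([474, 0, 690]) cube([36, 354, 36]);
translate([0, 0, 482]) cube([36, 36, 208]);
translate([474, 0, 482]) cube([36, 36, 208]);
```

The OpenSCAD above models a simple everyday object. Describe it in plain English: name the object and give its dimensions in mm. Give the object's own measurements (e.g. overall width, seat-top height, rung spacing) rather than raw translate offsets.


A chair. The seat is a 510×387×25 mm slab with its top at z = 482 mm, on four 39×39 mm corner legs (flush with the seat edges, standing on z = 0). A flat backrest 33 mm thick, 337 mm tall, spans the full seat width and rises from the seat top along its +y edge, rear face flush with the rear of the seat. Two armrests of 36×36 mm section run along each side from the seat's front edge to the front of the backrest, top faces 244 mm above the seat top and outer faces flush with the seat's x-edges; a 36×36 mm post under the front of each armrest stands on the seat at the front corner.


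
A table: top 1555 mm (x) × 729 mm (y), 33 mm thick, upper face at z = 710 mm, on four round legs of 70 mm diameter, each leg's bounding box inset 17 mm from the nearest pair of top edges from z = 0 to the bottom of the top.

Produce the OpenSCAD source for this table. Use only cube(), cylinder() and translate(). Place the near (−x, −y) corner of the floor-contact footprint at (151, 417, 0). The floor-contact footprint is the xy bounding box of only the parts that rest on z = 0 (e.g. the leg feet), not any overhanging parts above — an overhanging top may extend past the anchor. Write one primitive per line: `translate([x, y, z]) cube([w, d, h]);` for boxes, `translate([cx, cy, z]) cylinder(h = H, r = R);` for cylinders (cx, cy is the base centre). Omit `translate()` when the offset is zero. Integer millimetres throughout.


translate([134, 400, 677]) cube([1555, 729, 33]);
translate([186, 452, 0]) cylinder(h = 677, r = 35);
translate([1637, 452, 0]) cylinder(h = 677, r = 35);
translate([186, 1077, 0]) cylinder(h = 677, r = 35);
translate([1637, 1077, 0]) cylinder(h = 677, r = 35);


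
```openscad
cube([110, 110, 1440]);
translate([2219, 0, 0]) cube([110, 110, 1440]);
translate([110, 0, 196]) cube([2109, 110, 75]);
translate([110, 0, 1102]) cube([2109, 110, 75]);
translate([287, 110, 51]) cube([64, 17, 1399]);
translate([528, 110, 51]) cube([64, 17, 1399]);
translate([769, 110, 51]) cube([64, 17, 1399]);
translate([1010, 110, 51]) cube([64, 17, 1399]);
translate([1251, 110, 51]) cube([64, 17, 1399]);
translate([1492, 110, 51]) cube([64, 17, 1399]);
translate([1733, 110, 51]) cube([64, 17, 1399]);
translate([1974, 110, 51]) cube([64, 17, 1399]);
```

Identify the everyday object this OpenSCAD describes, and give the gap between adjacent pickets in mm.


A fence section. The picket gap is 177 mm.

Two posts, two rails, 8 pickets — a fence section. Span 2109 mm holds 8 pickets of 64 mm with 9 equal gaps: ⌊(2109 − 8·64) / 9⌋ = 177 mm.


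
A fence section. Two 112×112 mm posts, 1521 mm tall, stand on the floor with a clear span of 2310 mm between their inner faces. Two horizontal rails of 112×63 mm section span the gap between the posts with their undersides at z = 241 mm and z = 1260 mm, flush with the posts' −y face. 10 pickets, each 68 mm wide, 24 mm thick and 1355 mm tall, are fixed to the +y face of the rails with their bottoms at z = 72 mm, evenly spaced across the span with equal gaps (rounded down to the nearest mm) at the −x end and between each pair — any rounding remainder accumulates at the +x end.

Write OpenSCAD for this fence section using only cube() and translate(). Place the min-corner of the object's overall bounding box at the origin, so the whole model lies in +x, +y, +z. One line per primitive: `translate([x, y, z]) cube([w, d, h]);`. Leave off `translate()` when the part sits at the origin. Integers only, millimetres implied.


cube([112, 112, 1521]);
translate([2422, 0, 0]) cube([112, 112, 1521]);
translate([112, 0, 241]) cube([2310, 112, 63]);
translate([112, 0, 1260]) cube([2310, 112, 63]);
translate([260, 112, 72]) cube([68, 24, 1355]);
translate([476, 112, 72]) cube([68, 24, 1355]);
translate([692, 112, 72]) cube([68, 24, 1355]);
translate([908, 112, 72]) cube([68, 24, 1355]);
translate([1124, 112, 72]) cube([68, 24, 1355]);
translate([1340, 112, 72]) cube([68, 24, 1355]);
translate([1556, 112, 72]) cube([68, 24, 1355]);
translate([1772, 112, 72]) cube([68, 24, 1355]);
translate([1988, 112, 72]) cube([68, 24, 1355]);
translate([2204, 112, 72]) cube([68, 24, 1355]);


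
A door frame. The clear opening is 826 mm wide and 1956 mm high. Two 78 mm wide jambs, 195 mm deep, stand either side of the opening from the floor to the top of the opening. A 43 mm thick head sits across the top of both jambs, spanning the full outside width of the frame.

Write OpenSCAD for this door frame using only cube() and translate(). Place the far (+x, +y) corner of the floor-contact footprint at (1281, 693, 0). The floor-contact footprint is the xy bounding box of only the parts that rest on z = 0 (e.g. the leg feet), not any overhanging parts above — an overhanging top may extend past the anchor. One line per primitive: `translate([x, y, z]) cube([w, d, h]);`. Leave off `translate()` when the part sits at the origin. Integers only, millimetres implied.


translate([299, 498, 0]) cube([78, 195, 1956]);
translate([1203, 498, 0]) cube([78, 195, 1956]);
translate([299, 498, 1956]) cube([982, 195, 43]);


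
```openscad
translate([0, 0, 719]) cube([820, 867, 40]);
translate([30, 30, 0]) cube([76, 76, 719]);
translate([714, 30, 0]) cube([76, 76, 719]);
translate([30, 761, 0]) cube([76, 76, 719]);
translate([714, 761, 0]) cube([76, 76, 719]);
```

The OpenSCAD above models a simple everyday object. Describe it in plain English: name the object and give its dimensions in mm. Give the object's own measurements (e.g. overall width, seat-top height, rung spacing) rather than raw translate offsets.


A table: top 820 mm (x) × 867 mm (y), 40 mm thick, upper face at z = 759 mm, on four 76×76 mm square legs, each inset 30 mm from the nearest pair of top edges from z = 0 to the bottom of the top.


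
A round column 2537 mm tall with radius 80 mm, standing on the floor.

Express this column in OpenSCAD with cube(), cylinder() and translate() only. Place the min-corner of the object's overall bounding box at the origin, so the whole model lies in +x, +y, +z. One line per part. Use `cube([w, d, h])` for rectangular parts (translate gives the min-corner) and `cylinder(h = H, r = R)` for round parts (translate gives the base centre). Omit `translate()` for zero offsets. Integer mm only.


translate([80, 80, 0]) cylinder(h = 2537, r = 80);


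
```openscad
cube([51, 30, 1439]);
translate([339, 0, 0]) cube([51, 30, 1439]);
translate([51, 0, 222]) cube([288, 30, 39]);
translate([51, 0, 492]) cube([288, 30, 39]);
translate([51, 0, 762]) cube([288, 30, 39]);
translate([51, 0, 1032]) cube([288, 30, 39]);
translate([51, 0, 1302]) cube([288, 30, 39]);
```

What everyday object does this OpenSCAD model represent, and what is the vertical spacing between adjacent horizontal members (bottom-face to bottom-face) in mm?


A ladder. The rung spacing is 270 mm.

Two tall 51×30 posts with 5 short bars between them — a ladder. Adjacent rungs sit at z = 222 and z = 492, so the spacing is 492 − 222 = 270 mm.


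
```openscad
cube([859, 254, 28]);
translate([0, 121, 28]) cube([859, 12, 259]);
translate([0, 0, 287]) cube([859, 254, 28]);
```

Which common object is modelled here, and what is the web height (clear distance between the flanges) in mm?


An I-beam. The web height is 259 mm.

Two wide flanges with a thin centred web — an I-beam. Overall 315 mm minus two 28 mm flanges gives a web of 315 − 2·28 = 259 mm.


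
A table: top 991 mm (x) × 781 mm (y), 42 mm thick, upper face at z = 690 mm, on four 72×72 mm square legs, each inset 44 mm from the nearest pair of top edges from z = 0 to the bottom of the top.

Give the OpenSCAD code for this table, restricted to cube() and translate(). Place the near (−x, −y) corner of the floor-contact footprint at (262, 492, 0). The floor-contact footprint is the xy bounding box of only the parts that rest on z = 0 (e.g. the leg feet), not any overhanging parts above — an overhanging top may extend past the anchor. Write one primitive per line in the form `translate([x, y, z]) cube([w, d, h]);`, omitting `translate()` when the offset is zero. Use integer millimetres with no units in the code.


// leg_h = 690 - 42 = 648
translate([218, 448, 648]) cube([991, 781, 42]);
translate([262, 492, 0]) cube([72, 72, 648]);
translate([1093, 492, 0]) cube([72, 72, 648]);
translate([262, 1113, 0]) cube([72, 72, 648]);
translate([1093, 1113, 0]) cube([72, 72, 648]);


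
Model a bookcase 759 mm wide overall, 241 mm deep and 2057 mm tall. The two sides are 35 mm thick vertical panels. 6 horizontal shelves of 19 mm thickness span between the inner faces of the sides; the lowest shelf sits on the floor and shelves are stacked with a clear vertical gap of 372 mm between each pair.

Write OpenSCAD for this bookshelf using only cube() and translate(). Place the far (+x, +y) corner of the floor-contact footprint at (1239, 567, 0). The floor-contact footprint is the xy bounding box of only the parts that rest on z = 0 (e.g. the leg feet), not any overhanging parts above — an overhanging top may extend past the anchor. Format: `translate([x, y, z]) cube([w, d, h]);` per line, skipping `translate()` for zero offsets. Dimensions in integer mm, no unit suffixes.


translate([480, 326, 0]) cube([35, 241, 2057]);
translate([1204, 326, 0]) cube([35, 241, 2057]);
translate([515, 326, 0]) cube([689, 241, 19]);
translate([515, 326, 391]) cube([689, 241, 19]);
translate([515, 326, 782]) cube([689, 241, 19]);
translate([515, 326, 1173]) cube([689, 241, 19]);
translate([515, 326, 1564]) cube([689, 241, 19]);
translate([515, 326, 1955]) cube([689, 241, 19]);


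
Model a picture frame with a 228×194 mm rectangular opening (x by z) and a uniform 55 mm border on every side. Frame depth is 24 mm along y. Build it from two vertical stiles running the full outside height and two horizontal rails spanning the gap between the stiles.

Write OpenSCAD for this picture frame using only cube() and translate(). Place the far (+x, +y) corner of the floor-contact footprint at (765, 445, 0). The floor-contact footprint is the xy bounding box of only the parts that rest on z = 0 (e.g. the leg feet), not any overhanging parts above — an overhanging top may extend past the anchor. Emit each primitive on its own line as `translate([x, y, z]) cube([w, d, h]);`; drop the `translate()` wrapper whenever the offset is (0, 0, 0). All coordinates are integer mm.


translate([427, 421, 0]) cube([55, 24, 304]);
translate([710, 421, 0]) cube([55, 24, 304]);
translate([482, 421, 0]) cube([228, 24, 55]);
translate([482, 421, 249]) cube([228, 24, 55]);


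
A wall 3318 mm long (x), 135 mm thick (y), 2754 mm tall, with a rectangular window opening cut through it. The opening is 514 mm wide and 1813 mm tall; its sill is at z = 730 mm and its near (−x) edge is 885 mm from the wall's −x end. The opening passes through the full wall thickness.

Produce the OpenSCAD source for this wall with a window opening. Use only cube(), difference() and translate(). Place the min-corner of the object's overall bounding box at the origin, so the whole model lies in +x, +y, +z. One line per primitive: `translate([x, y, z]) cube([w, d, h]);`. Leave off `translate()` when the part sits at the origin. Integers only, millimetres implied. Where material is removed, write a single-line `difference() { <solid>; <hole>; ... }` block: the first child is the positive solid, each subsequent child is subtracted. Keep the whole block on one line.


difference() { cube([3318, 135, 2754]); translate([885, 0, 730]) cube([514, 135, 1813]); }


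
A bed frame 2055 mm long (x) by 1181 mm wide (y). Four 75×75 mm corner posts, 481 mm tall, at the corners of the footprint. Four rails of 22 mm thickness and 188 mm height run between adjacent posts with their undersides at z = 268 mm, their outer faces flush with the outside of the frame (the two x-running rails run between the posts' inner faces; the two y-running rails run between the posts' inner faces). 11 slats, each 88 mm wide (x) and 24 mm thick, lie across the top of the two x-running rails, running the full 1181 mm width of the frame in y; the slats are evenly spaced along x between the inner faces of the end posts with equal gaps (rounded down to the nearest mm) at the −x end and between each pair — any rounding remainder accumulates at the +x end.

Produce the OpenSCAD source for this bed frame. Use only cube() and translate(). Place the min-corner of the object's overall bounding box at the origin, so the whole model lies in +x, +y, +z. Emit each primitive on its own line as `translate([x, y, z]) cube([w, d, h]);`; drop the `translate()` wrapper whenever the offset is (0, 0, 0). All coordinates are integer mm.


cube([75, 75, 481]);
translate([0, 1106, 0]) cube([75, 75, 481]);
translate([1980, 0, 0]) cube([75, 75, 481]);
translate([1980, 1106, 0]) cube([75, 75, 481]);
translate([75, 0, 268]) cube([1905, 22, 188]);
translate([75, 1159, 268]) cube([1905, 22, 188]);
translate([0, 75, 268]) cube([22, 1031, 188]);
translate([2033, 75, 268]) cube([22, 1031, 188]);
translate([153, 0, 456]) cube([88, 1181, 24]);
translate([319, 0, 456]) cube([88, 1181, 24]);
translate([485, 0, 456]) cube([88, 1181, 24]);
translate([651, 0, 456]) cube([88, 1181, 24]);
translate([817, 0, 456]) cube([88, 1181, 24]);
translate([983, 0, 456]) cube([88, 1181, 24]);
translate([1149, 0, 456]) cube([88, 1181, 24]);
translate([1315, 0, 456]) cube([88, 1181, 24]);
translate([1481, 0, 456]) cube([88, 1181, 24]);
translate([1647, 0, 456]) cube([88, 1181, 24]);
translate([1813, 0, 456]) cube([88, 1181, 24]);


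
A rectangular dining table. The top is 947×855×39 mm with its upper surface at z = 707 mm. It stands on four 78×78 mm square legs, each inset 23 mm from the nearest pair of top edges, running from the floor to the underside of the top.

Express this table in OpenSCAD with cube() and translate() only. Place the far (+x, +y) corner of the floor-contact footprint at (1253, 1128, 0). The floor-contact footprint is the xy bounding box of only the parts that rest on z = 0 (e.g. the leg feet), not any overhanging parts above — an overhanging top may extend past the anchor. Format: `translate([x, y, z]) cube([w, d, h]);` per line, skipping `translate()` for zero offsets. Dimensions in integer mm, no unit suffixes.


translate([329, 296, 668]) cube([947, 855, 39]);
translate([352, 319, 0]) cube([78, 78, 668]);
translate([1175, 319, 0]) cube([78, 78, 668]);
translate([352, 1050, 0]) cube([78, 78, 668]);
translate([1175, 1050, 0]) cube([78, 78, 668]);


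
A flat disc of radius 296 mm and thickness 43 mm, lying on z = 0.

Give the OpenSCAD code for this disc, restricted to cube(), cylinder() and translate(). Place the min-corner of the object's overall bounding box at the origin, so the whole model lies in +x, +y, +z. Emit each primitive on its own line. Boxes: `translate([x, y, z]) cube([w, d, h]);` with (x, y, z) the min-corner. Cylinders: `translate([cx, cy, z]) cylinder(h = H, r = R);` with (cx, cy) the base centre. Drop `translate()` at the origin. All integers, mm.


translate([296, 296, 0]) cylinder(h = 43, r = 296);


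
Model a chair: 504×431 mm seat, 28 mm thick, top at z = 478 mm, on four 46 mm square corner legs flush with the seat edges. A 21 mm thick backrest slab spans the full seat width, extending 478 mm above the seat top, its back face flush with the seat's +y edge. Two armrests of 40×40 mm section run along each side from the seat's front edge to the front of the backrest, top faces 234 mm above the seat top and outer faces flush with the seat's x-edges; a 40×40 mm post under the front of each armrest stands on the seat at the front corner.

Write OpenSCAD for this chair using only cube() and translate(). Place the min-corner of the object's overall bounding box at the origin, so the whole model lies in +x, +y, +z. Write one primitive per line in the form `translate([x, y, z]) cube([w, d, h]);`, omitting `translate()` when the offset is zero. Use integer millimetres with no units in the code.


translate([0, 0, 450]) cube([504, 431, 28]);
cube([46, 46, 450]);
translate([458, 0, 0]) cube([46, 46, 450]);
translate([0, 385, 0]) cube([46, 46, 450]);
translate([458, 385, 0]) cube([46, 46, 450]);
translate([0, 410, 478]) cube([504, 21, 478]);
translate([0, 0, 672]) cube([40, 410, 40]);
translate([464, 0, 672]) cube([40, 410, 40]);
translate([0, 0, 478]) cube([40, 40, 194]);
translate([464, 0, 478]) cube([40, 40, 194]);


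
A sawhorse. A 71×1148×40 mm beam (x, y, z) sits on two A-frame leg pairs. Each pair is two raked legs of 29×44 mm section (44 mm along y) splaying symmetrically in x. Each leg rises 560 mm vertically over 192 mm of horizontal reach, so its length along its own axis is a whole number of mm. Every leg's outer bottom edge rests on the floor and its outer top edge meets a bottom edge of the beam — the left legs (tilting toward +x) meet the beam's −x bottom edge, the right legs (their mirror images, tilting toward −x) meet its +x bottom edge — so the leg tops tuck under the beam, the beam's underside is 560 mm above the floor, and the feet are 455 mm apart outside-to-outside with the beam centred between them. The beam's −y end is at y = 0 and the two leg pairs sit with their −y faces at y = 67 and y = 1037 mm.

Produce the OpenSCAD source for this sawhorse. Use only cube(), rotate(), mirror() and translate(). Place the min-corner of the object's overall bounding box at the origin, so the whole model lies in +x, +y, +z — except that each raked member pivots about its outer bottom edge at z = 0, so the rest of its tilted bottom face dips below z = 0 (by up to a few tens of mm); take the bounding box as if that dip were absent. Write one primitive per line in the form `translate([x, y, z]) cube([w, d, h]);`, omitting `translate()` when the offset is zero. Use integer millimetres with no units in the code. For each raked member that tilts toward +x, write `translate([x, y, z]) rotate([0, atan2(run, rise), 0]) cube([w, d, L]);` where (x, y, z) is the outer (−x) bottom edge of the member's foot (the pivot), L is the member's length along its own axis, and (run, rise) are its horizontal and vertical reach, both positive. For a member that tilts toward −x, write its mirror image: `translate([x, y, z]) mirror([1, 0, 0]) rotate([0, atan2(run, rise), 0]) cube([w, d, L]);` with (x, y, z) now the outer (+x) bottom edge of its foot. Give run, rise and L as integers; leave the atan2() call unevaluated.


translate([192, 0, 560]) cube([71, 1148, 40]);
translate([0, 67, 0]) rotate([0, atan2(192, 560), 0]) cube([29, 44, 592]);
translate([455, 67, 0]) mirror([1, 0, 0]) rotate([0, atan2(192, 560), 0]) cube([29, 44, 592]);
translate([0, 1037, 0]) rotate([0, atan2(192, 560), 0]) cube([29, 44, 592]);
translate([455, 1037, 0]) mirror([1, 0, 0]) rotate([0, atan2(192, 560), 0]) cube([29, 44, 592]);


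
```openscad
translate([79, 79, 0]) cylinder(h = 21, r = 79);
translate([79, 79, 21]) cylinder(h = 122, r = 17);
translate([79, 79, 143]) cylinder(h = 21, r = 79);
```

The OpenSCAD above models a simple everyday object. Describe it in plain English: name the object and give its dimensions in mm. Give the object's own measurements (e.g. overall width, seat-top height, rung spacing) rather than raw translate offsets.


A spool: two coaxial disc flanges of radius 79 mm and thickness 21 mm, joined by a core cylinder of radius 17 mm and height 122 mm. The lower flange rests on z = 0 and the three cylinders share a vertical axis.


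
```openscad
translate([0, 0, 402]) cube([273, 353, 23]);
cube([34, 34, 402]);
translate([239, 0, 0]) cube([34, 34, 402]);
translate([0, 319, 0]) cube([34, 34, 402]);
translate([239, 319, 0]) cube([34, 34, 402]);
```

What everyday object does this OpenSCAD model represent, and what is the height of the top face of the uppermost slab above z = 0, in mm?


A stool. The seat height is 425 mm.

A 273×353×23 slab at z = 402 on four corner posts — a stool. The seat top is 402 + 23 = 425 mm.


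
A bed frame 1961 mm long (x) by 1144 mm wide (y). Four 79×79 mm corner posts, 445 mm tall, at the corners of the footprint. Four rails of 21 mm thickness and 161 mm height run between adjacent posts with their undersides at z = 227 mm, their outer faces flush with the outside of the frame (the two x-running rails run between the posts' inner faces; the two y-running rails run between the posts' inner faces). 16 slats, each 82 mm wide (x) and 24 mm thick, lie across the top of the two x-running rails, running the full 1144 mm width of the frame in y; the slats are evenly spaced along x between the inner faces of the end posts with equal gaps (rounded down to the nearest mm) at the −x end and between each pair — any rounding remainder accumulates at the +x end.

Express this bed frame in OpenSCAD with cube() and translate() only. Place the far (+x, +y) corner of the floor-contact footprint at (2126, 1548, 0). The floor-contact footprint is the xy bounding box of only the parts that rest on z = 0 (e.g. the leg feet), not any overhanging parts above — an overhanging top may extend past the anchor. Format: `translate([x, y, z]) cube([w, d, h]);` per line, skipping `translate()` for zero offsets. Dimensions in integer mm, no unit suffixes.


// slat z = rail_z + rail_h = 227 + 161 = 388
// slat gap = ⌊(1803 − 16·82) / 17⌋ = 28
translate([165, 404, 0]) cube([79, 79, 445]);
translate([165, 1469, 0]) cube([79, 79, 445]);
translate([2047, 404, 0]) cube([79, 79, 445]);
translate([2047, 1469, 0]) cube([79, 79, 445]);
translate([244, 404, 227]) cube([1803, 21, 161]);
translate([244, 1527, 227]) cube([1803, 21, 161]);
translate([165, 483, 227]) cube([21, 986, 161]);
translate([2105, 483, 227]) cube([21, 986, 161]);
translate([272, 404, 388]) cube([82, 1144, 24]);
translate([382, 404, 388]) cube([82, 1144, 24]);
translate([492, 404, 388]) cube([82, 1144, 24]);
translate([602, 404, 388]) cube([82, 1144, 24]);
translate([712, 404, 388]) cube([82, 1144, 24]);
translate([822, 404, 388]) cube([82, 1144, 24]);
translate([932, 404, 388]) cube([82, 1144, 24]);
translate([1042, 404, 388]) cube([82, 1144, 24]);
translate([1152, 404, 388]) cube([82, 1144, 24]);
translate([1262, 404, 388]) cube([82, 1144, 24]);
translate([1372, 404, 388]) cube([82, 1144, 24]);
translate([1482, 404, 388]) cube([82, 1144, 24]);
translate([1592, 404, 388]) cube([82, 1144, 24]);
translate([1702, 404, 388]) cube([82, 1144, 24]);
translate([1812, 404, 388]) cube([82, 1144, 24]);
translate([1922, 404, 388]) cube([82, 1144, 24]);


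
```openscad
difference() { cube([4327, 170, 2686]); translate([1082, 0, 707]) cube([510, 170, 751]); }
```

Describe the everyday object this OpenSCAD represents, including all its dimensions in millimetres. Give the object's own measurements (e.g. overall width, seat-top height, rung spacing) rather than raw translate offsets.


A wall 4327 mm long (x), 170 mm thick (y), 2686 mm tall, with a rectangular window opening cut through it. The opening is 510 mm wide and 751 mm tall; its sill is at z = 707 mm and its near (−x) edge is 1082 mm from the wall's −x end. The opening passes through the full wall thickness.


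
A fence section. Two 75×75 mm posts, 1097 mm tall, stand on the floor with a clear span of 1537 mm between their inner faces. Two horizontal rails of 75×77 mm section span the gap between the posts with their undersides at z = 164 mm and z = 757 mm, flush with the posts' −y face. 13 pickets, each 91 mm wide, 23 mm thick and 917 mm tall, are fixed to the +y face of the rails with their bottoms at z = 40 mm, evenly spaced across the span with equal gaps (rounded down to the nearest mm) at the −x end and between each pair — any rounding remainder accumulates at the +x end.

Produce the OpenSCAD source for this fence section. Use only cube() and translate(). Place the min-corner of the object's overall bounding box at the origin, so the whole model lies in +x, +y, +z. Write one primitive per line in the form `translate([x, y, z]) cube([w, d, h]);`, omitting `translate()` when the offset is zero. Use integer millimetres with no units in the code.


cube([75, 75, 1097]);
translate([1612, 0, 0]) cube([75, 75, 1097]);
translate([75, 0, 164]) cube([1537, 75, 77]);
translate([75, 0, 757]) cube([1537, 75, 77]);
translate([100, 75, 40]) cube([91, 23, 917]);
translate([216, 75, 40]) cube([91, 23, 917]);
translate([332, 75, 40]) cube([91, 23, 917]);
translate([448, 75, 40]) cube([91, 23, 917]);
translate([564, 75, 40]) cube([91, 23, 917]);
translate([680, 75, 40]) cube([91, 23, 917]);
translate([796, 75, 40]) cube([91, 23, 917]);
translate([912, 75, 40]) cube([91, 23, 917]);
translate([1028, 75, 40]) cube([91, 23, 917]);
translate([1144, 75, 40]) cube([91, 23, 917]);
translate([1260, 75, 40]) cube([91, 23, 917]);
translate([1376, 75, 40]) cube([91, 23, 917]);
translate([1492, 75, 40]) cube([91, 23, 917]);


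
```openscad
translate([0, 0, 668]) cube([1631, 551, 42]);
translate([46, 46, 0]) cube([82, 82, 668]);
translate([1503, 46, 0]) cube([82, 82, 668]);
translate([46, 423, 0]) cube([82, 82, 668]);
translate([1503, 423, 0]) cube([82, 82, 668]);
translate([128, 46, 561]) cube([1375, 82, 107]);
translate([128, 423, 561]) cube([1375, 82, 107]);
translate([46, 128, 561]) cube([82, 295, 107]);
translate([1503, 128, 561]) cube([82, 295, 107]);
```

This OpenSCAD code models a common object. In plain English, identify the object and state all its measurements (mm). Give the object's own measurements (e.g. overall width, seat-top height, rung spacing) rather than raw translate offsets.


A rectangular dining table. The top is 1631×551×42 mm with its upper surface at z = 710 mm. It stands on four 82×82 mm square legs, each inset 46 mm from the nearest pair of top edges, running from the floor to the underside of the top. Four apron rails, 82 mm thick and 107 mm tall, run between adjacent legs with their top edges flush with the underside of the top and their outer faces flush with the legs' outer faces.


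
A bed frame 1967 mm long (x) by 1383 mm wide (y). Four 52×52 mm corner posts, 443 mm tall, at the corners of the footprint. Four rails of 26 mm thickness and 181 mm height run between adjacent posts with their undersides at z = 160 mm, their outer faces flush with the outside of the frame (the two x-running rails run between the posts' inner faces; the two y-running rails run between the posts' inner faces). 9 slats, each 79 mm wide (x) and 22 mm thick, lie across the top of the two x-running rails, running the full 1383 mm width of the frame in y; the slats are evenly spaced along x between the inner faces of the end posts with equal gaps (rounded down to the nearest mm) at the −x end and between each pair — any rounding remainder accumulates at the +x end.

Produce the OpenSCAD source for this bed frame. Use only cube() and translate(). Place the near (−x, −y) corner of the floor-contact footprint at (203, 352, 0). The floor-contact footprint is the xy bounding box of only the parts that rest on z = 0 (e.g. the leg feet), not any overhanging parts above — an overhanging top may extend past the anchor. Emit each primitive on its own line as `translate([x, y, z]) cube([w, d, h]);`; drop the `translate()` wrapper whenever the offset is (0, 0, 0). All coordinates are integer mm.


// slat z = rail_z + rail_h = 160 + 181 = 341
// slat gap = ⌊(1863 − 9·79) / 10⌋ = 115
translate([203, 352, 0]) cube([52, 52, 443]);
translate([203, 1683, 0]) cube([52, 52, 443]);
translate([2118, 352, 0]) cube([52, 52, 443]);
translate([2118, 1683, 0]) cube([52, 52, 443]);
translate([255, 352, 160]) cube([1863, 26, 181]);
translate([255, 1709, 160]) cube([1863, 26, 181]);
translate([203, 404, 160]) cube([26, 1279, 181]);
translate([2144, 404, 160]) cube([26, 1279, 181]);
translate([370, 352, 341]) cube([79, 1383, 22]);
translate([564, 352, 341]) cube([79, 1383, 22]);
translate([758, 352, 341]) cube([79, 1383, 22]);
translate([952, 352, 341]) cube([79, 1383, 22]);
translate([1146, 352, 341]) cube([79, 1383, 22]);
translate([1340, 352, 341]) cube([79, 1383, 22]);
translate([1534, 352, 341]) cube([79, 1383, 22]);
translate([1728, 352, 341]) cube([79, 1383, 22]);
translate([1922, 352, 341]) cube([79, 1383, 22]);


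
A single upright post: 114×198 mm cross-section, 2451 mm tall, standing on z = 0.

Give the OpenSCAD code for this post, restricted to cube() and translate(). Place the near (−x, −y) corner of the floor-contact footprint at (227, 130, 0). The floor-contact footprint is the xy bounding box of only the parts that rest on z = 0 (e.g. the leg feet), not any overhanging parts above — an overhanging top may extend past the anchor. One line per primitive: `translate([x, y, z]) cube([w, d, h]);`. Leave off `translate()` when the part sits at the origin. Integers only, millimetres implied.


translate([227, 130, 0]) cube([114, 198, 2451]);


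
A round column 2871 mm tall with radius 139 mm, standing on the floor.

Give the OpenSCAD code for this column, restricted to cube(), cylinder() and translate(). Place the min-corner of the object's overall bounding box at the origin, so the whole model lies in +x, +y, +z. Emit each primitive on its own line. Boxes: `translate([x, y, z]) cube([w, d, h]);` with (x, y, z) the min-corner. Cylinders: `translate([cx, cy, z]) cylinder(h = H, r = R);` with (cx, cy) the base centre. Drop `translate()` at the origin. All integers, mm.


translate([139, 139, 0]) cylinder(h = 2871, r = 139);


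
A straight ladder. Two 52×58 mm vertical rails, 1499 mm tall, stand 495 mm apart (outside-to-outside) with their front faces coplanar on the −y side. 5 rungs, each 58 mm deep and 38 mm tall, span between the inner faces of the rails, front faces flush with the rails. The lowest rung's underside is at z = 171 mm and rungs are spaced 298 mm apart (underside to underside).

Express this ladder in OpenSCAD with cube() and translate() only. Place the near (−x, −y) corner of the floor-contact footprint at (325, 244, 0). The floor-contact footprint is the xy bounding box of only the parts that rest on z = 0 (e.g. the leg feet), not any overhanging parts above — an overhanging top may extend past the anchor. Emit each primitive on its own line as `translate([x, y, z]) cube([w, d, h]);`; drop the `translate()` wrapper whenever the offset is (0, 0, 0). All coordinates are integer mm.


translate([325, 244, 0]) cube([52, 58, 1499]);
translate([768, 244, 0]) cube([52, 58, 1499]);
translate([377, 244, 171]) cube([391, 58, 38]);
translate([377, 244, 469]) cube([391, 58, 38]);
translate([377, 244, 767]) cube([391, 58, 38]);
translate([377, 244, 1065]) cube([391, 58, 38]);
translate([377, 244, 1363]) cube([391, 58, 38]);


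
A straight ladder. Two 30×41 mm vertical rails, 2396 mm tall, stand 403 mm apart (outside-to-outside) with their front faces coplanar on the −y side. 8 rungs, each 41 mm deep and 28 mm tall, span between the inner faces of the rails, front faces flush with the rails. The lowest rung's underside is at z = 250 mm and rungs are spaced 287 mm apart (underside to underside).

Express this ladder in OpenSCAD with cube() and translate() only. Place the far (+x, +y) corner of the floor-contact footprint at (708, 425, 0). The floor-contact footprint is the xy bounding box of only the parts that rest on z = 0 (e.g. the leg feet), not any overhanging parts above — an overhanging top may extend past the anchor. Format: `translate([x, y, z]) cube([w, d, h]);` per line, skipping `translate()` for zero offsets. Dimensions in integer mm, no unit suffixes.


translate([305, 384, 0]) cube([30, 41, 2396]);
translate([678, 384, 0]) cube([30, 41, 2396]);
translate([335, 384, 250]) cube([343, 41, 28]);
translate([335, 384, 537]) cube([343, 41, 28]);
translate([335, 384, 824]) cube([343, 41, 28]);
translate([335, 384, 1111]) cube([343, 41, 28]);
translate([335, 384, 1398]) cube([343, 41, 28]);
translate([335, 384, 1685]) cube([343, 41, 28]);
translate([335, 384, 1972]) cube([343, 41, 28]);
translate([335, 384, 2259]) cube([343, 41, 28]);


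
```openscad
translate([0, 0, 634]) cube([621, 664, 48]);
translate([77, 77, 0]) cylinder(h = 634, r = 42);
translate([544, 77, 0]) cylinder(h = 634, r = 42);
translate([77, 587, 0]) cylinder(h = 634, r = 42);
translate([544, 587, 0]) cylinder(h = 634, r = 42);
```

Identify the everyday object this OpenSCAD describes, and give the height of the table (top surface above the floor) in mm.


A table. The table height is 682 mm.

A 621×664×48 slab sits at z = 634 on four Ø84 mm round legs — a table. The top surface is at 634 + 48 = 682 mm.


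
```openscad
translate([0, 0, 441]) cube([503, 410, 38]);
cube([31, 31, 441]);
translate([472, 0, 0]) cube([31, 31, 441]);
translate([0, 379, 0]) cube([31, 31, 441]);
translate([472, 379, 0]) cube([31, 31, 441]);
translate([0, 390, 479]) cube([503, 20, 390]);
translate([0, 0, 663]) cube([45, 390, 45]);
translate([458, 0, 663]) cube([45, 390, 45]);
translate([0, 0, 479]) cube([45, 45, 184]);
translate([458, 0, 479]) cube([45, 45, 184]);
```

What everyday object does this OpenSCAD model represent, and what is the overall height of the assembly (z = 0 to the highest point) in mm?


A chair. The overall height is 869 mm.

A slab on four corner posts with a tall panel at the back — a chair. The seat slab sits at z = 441 with thickness 38, and the 390 mm backrest starts at the seat top, so the overall height is 441 + 38 + 390 = 869 mm.


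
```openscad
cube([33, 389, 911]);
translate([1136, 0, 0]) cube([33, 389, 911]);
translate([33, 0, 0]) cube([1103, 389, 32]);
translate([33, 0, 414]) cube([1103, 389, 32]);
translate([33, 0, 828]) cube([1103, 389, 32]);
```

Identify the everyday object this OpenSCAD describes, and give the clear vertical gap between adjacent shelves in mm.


A bookshelf. The clear shelf gap is 382 mm.

Two tall side panels with 3 horizontal boards between them — a bookshelf. The first two shelf undersides are at z = 0 and z = 414; with shelf thickness 32, the clear gap is 414 − 0 − 32 = 382 mm.
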